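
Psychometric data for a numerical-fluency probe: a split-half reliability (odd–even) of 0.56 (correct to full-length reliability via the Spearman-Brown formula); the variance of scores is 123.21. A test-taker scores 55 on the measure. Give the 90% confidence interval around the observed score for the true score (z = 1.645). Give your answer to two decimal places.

SD = √123.21 ≈ 11.100
r_full = 2·0.56 / (1 + 0.56) ≈ 0.718
SEM = 11.100 × √(1 − 0.718) = 11.100 × √0.282 ≈ 11.100 × 0.531 ≈ 5.895
Margin = 1.645 × 5.895 ≈ 9.697
CI = 55 ± 9.697 → [45.303, 64.697]

[45.30, 64.70]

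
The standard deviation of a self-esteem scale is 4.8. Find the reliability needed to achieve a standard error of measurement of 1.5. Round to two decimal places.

Required reliability = 1 − (SEM/SD)² = 1 − 0.09766 ≈ 0.90234

0.90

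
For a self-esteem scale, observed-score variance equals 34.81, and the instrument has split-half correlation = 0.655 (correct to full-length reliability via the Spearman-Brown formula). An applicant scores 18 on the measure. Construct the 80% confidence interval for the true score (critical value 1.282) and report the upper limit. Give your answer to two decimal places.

SD = √34.81 = 5.9000
Spearman-Brown: r = 2(0.655) / (1 + 0.655) = 1.3100 / 1.6550 ≈ 0.7915
The standard error of measurement is 5.9000×√(1 − 0.7915) ≈ 5.9000×0.4566 ≈ 2.6938.
1.282 × SEM ≈ 3.4534
Upper bound: 18 + 3.4534 = 21.4534

21.45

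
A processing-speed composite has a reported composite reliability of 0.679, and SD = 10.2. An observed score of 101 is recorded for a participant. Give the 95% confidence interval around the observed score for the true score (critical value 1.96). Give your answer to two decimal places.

[89.67, 112.33]

The standard error of measurement is 10.2000×√(1 − 0.6790) ≈ 10.2000×0.5666 ≈ 5.7790.
Half-width = 1.96×5.7790 ≈ 11.3268
CI = 101 ± 11.3268 → [89.6732, 112.3268]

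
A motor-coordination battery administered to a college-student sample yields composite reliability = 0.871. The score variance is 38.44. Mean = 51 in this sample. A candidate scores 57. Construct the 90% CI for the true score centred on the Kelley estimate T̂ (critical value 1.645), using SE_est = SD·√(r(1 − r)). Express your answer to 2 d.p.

[52.81, 59.64]

σ = 38.44^(1/2) = 6.20000
T̂ = 0.87100(57) + 0.12900(51) ≈ 56.22600
SE_est = 6.20000×√(0.87100×0.12900) ≈ 2.07824
90% CI: 56.22600 ± 3.41870 ≈ (52.80730, 59.64470)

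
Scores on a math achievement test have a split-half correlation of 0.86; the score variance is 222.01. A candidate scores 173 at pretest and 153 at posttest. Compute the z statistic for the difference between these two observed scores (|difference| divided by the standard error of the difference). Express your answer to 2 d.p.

SD = √222.01 ≈ 14.900
Spearman-Brown: r = 2(0.86) / (1 + 0.86) = 1.720 / 1.860 ≈ 0.925
The standard error of measurement is 14.900×√(1 − 0.925) ≈ 14.900×0.274 ≈ 4.088.
SE_diff = SEM × √2 ≈ 4.088 × 1.414 ≈ 5.781
z = 20 / 5.781 ≈ 3.460

3.46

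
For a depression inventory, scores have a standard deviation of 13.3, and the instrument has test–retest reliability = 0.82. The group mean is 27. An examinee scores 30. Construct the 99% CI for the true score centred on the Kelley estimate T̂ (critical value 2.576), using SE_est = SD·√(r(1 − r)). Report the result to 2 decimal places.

T̂ = 0.820(30) + 0.180(27) ≈ 29.460
SE_est = 13.300×√(0.820×0.180) ≈ 5.110
CI = 29.460 ± 2.576 × 5.110 → [16.297, 42.623]

[16.30, 42.62]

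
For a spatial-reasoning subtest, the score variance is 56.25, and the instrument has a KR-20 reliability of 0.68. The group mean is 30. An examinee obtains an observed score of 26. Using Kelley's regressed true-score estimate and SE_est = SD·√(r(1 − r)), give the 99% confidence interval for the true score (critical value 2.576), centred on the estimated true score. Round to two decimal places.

[18.27, 36.29]

SD = √56.25 = 7.500
T̂ = 0.680(26) + 0.320(30) ≈ 27.280
SE_est = SD × √(r(1 − r)) = 7.500 × √0.218 ≈ 7.500 × 0.466 ≈ 3.499
CI = 27.280 ± 2.576 × 3.499 → [18.268, 36.292]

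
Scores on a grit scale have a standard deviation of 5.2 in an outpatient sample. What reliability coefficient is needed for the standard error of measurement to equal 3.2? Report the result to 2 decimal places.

r = 1 − (3.200/5.2)² ≈ 1 − 0.379 ≈ 0.621

0.62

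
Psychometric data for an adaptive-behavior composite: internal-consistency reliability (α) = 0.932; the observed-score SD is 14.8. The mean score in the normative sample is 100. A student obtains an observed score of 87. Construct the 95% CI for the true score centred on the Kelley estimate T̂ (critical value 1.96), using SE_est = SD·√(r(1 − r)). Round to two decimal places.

[80.58, 95.19]

T̂ = r·X + (1 − r)·M = 0.932×87 + 0.068×100 = 81.084 + 6.800 ≈ 87.884
SE_est = SD × √(r(1 − r)) = 14.800 × √0.063 ≈ 14.800 × 0.252 ≈ 3.726
CI = 87.884 ± 1.96 × 3.726 → [80.581, 95.187]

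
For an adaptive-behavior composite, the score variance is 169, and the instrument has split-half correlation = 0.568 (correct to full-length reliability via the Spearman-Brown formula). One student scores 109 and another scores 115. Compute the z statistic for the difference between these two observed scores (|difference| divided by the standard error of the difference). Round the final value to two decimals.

SD = √169 ≈ 13.0000
Spearman-Brown: r = 2(0.568) / (1 + 0.568) = 1.1360 / 1.5680 ≈ 0.7245
SEM = 13.0000 · √(1 − 0.7245) = 13.0000 · √0.2755 ≈ 13.0000 · 0.5249 ≈ 6.8236
Standard error of the difference = 6.8236·√2 ≈ 9.6500
z = 6 / 9.6500 ≈ 0.6218

0.62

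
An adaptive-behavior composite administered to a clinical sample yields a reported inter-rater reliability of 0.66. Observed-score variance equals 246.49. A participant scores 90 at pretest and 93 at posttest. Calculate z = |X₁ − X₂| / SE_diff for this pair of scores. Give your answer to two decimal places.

σ = 246.49^(1/2) = 15.700
SEM = 15.700 × √(1 − 0.660) = 15.700 × √0.340 ≈ 15.700 × 0.583 ≈ 9.155
SE_diff = SEM × √2 ≈ 9.155 × 1.414 ≈ 12.947
z = 3 / 12.947 ≈ 0.232

0.23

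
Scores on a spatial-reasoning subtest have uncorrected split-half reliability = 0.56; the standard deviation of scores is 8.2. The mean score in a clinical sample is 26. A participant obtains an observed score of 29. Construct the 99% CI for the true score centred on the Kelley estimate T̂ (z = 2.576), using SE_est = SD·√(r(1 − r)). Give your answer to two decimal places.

[18.65, 37.66]

Spearman-Brown: r = 2(0.56) / (1 + 0.56) = 1.120 / 1.560 ≈ 0.718
T̂ = 0.718(29) + 0.282(26) ≈ 28.154
SE_est = SD * √(r(1 − r)) = 8.200 * √0.202 ≈ 8.200 * 0.450 ≈ 3.690
CI = 28.154 ± 2.576 * 3.690 → [18.648, 37.659]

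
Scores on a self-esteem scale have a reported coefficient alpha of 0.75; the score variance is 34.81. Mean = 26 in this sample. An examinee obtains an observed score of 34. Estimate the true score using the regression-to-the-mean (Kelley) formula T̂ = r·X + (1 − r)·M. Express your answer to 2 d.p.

T̂ = r·X + (1 − r)·M = 0.7500·34 + 0.2500·26 = 25.5000 + 6.5000 ≈ 32.0000

32.00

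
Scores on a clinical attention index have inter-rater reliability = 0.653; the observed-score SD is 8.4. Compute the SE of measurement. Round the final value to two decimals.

4.95

SEM = 8.40000 · √(1 − 0.65300) = 8.40000 · √0.34700 ≈ 8.40000 · 0.58907 ≈ 4.94816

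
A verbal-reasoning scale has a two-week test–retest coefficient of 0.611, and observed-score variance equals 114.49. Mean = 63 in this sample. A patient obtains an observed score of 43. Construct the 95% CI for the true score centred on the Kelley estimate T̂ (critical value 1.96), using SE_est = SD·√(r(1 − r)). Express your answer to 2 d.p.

SD = √114.49 = 10.700
T̂ = r·X + (1 − r)·M = 0.611*43 + 0.389*63 = 26.273 + 24.507 ≈ 50.780
SE_est = SD * √(r(1 − r)) = 10.700 * √0.238 ≈ 10.700 * 0.488 ≈ 5.216
CI = 50.780 ± 1.96 * 5.216 → [40.556, 61.004]

[40.56, 61.00]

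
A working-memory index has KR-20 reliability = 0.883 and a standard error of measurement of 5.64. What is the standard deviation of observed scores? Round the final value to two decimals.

SD = 5.64 / √(1 − 0.883) ≈ 16.48869

16.49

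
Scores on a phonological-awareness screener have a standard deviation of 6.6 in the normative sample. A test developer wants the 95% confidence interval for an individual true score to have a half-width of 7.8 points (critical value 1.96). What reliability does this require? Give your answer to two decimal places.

SEM needed = half-width / z = 7.8/1.96 ≃ 3.9796
Required reliability = 1 − (SEM/SD)² = 1 − 0.3636 ≃ 0.6364

0.64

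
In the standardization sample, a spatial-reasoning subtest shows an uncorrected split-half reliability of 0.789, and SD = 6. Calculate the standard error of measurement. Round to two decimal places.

2.06

r_full = 2·0.789 / (1 + 0.789) ≃ 0.8821
SEM = 6.0000×√(1 − 0.8821) ≃ 2.0606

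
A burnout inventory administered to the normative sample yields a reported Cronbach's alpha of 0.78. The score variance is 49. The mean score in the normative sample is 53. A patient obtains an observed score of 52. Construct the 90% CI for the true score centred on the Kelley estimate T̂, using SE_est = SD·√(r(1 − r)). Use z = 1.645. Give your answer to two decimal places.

SD = √49 = 7.000
T̂ = 0.780(52) + 0.220(53) ≈ 52.220
SE_est = SD × √(r(1 − r)) = 7.000 × √0.172 ≈ 7.000 × 0.414 ≈ 2.900
90% CI: 52.220 ± 4.770 ≈ (47.450, 56.990)

[47.45, 56.99]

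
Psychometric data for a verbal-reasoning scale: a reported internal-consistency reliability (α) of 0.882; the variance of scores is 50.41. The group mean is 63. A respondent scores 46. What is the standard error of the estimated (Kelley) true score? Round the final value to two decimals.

2.29

σ = 50.41^(1/2) = 7.100
SE_est = SD * √(r(1 − r)) = 7.100 * √0.104 ≈ 7.100 * 0.323 ≈ 2.291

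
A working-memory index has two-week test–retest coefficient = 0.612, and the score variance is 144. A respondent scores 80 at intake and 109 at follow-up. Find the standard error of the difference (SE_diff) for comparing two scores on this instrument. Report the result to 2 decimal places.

10.57

σ = 144^(1/2) = 12.000
The standard error of measurement is 12.000*√(1 − 0.612) ≈ 12.000*0.623 ≈ 7.475.
Standard error of the difference = 7.475·√2 ≈ 10.571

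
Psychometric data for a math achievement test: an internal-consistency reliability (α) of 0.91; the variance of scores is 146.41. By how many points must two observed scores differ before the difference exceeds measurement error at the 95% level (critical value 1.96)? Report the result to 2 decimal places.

SD = √146.41 = 12.1000
The standard error of measurement is 12.1000*√(1 − 0.9100) ≈ 12.1000*0.3000 ≈ 3.6300.
Standard error of the difference = 3.6300·√2 ≈ 5.1336
Minimum reliable difference = 1.96 * SE_diff ≈ 1.96 * 5.1336 ≈ 10.0618

10.06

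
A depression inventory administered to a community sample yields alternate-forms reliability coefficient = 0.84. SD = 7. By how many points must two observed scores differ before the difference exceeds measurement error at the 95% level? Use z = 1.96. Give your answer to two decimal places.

The standard error of measurement is 7.000×√(1 − 0.840) ≃ 7.000×0.400 ≃ 2.800.
SE_diff = √2 × SEM ≃ 3.960
Smallest detectable difference = 1.96×3.960 ≃ 7.761

7.76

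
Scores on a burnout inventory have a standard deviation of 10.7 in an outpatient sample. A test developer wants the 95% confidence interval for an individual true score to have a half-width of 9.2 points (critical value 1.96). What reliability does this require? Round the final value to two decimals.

Required SEM = 9.2 / 1.96 ≈ 4.6939
r = 1 − (4.6939/10.7)² ≈ 1 − 0.1924 ≈ 0.8076

0.81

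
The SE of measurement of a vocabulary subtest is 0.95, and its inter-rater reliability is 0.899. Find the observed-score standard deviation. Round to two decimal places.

2.99

SD = 0.95 / √(1 − 0.899) ≈ 2.9893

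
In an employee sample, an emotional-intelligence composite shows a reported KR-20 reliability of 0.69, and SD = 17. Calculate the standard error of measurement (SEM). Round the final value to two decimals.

9.47

SEM = 17.00000*√(1 − 0.69000) ≈ 9.46520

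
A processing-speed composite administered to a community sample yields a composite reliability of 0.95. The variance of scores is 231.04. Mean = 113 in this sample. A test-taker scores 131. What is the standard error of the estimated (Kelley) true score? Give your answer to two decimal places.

SD = √231.04 = 15.2000
SE_est = 15.2000·√[r(1 − r)] ≈ 3.3128

3.31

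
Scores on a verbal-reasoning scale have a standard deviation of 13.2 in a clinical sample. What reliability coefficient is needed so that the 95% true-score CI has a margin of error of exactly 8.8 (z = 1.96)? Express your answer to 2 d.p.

SEM needed = half-width / z = 8.8/1.96 ≈ 4.490
r = 1 − (4.490/13.2)² ≈ 1 − 0.116 ≈ 0.884

0.88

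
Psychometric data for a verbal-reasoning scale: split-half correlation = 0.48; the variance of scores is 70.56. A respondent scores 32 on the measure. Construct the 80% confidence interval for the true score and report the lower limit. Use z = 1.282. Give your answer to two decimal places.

SD = √70.56 = 8.400
r_full = 2·0.48 / (1 + 0.48) ≈ 0.649
The standard error of measurement is 8.400*√(1 − 0.649) ≈ 8.400*0.593 ≈ 4.979.
1.282 * SEM ≈ 6.383
Lower bound: 32 − 6.383 = 25.617

25.62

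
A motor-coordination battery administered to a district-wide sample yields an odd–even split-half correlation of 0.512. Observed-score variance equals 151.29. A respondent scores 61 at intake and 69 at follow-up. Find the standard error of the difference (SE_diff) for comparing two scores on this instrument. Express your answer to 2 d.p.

σ = 151.29^(1/2) = 12.30000
r_full = 2·0.512 / (1 + 0.512) ≃ 0.67725
The standard error of measurement is 12.30000*√(1 − 0.67725) ≃ 12.30000*0.56811 ≃ 6.98778.
Standard error of the difference = 6.98778·√2 ≃ 9.88221

9.88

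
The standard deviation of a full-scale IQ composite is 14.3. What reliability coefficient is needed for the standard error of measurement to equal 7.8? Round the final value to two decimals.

Required reliability = 1 − (SEM/SD)² = 1 − 0.29752 ≈ 0.70248

0.70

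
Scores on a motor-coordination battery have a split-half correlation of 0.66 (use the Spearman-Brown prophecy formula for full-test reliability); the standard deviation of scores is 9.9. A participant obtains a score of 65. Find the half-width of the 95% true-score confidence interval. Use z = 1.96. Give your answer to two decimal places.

8.78

Full-length reliability (Spearman-Brown) = 2(0.66)/(1+0.66) ≈ 0.79518
SEM = 9.90000×√(1 − 0.79518) ≈ 4.48044
1.96 × SEM ≈ 8.78166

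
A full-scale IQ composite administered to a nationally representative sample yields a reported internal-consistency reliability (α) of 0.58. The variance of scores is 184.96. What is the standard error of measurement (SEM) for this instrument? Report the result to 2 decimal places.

SD = √184.96 ≈ 13.600
SEM = 13.600 × √(1 − 0.580) = 13.600 × √0.420 ≈ 13.600 × 0.648 ≈ 8.814

8.81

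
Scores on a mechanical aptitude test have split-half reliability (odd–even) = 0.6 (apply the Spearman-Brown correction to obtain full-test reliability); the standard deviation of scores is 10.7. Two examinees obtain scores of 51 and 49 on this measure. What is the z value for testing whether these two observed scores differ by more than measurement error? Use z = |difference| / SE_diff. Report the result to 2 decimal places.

Spearman-Brown: r = 2(0.6) / (1 + 0.6) = 1.200 / 1.600 ≈ 0.750
SEM = 10.700×√(1 − 0.750) ≈ 5.350
Standard error of the difference = 5.350·√2 ≈ 7.566
z = |51 − 49| / 7.566 = 2 / 7.566 ≈ 0.264

0.26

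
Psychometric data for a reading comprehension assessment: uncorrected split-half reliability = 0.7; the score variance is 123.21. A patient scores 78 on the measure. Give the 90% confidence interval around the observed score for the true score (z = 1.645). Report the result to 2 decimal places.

[70.33, 85.67]

SD = √123.21 = 11.100
r_full = 2·0.7 / (1 + 0.7) ≈ 0.824
SEM = 11.100×√(1 − 0.824) ≈ 4.663
Half-width = 1.645×4.663 ≈ 7.671
Interval: (70.329, 85.671)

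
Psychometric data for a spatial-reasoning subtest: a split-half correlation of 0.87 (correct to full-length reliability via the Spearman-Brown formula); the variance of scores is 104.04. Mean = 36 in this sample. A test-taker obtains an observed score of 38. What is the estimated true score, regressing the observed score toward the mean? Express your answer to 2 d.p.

37.86

r_full = 2·0.87 / (1 + 0.87) ≈ 0.9305
T̂ = 0.9305(38) + 0.0695(36) ≈ 37.8610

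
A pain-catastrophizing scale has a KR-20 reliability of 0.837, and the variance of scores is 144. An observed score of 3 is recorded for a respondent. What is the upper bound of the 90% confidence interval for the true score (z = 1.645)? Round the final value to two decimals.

10.97

σ = 144^(1/2) = 12.0000
SEM = 12.0000 × √(1 − 0.8370) = 12.0000 × √0.1630 ≈ 12.0000 × 0.4037 ≈ 4.8448
1.645 × SEM ≈ 7.9697
Upper limit = 3 + 7.9697 ≈ 10.9697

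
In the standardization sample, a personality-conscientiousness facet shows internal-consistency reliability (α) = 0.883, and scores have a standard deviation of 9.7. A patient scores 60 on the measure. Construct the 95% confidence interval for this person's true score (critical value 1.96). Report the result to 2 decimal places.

[53.50, 66.50]

SEM = 9.700 × √(1 − 0.883) = 9.700 × √0.117 ≃ 9.700 × 0.342 ≃ 3.318
Margin = 1.96 × 3.318 ≃ 6.503
Interval: (53.497, 66.503)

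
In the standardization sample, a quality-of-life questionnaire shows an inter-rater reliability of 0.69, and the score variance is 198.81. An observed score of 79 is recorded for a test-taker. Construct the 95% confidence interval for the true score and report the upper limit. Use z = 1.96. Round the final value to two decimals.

94.39

SD = √198.81 = 14.100
SEM = 14.100 × √(1 − 0.690) = 14.100 × √0.310 ≃ 14.100 × 0.557 ≃ 7.851
1.96 × SEM ≃ 15.387
Upper limit = 79 + 15.387 ≃ 94.387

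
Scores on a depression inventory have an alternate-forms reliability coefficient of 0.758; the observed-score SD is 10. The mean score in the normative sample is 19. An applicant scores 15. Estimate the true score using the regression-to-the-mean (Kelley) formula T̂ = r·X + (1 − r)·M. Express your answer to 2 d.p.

Estimated true score = 0.75800*15 + (1 − 0.75800)*19 ≈ 15.96800

15.97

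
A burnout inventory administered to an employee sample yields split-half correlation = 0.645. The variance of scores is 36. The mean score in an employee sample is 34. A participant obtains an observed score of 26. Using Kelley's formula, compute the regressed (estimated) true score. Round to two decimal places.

Spearman-Brown: r = 2(0.645) / (1 + 0.645) = 1.290 / 1.645 ≈ 0.784
T̂ = 0.784(26) + 0.216(34) ≈ 27.726

27.73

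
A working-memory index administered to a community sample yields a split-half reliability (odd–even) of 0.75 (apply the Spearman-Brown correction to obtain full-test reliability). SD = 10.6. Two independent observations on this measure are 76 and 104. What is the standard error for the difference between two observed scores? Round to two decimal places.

5.67

Spearman-Brown: r = 2(0.75) / (1 + 0.75) = 1.5000 / 1.7500 ≈ 0.8571
SEM = 10.6000 × √(1 − 0.8571) = 10.6000 × √0.1429 ≈ 10.6000 × 0.3780 ≈ 4.0064
Standard error of the difference = 4.0064·√2 ≈ 5.6659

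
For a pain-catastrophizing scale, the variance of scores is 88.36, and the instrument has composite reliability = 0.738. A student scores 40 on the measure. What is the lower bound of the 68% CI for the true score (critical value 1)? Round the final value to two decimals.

σ = 88.36^(1/2) = 9.4000
SEM = 9.4000*√(1 − 0.7380) ≈ 4.8115
Margin = 1 * 4.8115 ≈ 4.8115
Lower limit = 40 − 4.8115 ≈ 35.1885

35.19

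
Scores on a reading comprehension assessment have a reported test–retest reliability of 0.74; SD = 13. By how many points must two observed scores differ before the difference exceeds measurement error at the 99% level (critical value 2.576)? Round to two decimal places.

24.15

SEM = 13.0000 * √(1 − 0.7400) = 13.0000 * √0.2600 ≈ 13.0000 * 0.5099 ≈ 6.6287
SE_diff = √2 * SEM ≈ 9.3744
Minimum reliable difference = 2.576 * SE_diff ≈ 2.576 * 9.3744 ≈ 24.1485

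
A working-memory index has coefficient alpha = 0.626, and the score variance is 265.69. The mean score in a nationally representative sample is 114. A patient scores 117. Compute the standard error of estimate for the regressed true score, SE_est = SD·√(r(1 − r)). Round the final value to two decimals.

SD = √265.69 ≈ 16.300
SE_est = 16.300·√(0.626·0.374) ≈ 7.887

7.89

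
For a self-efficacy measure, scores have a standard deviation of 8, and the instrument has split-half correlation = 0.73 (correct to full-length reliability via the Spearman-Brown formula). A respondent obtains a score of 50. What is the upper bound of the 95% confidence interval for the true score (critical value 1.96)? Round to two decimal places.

56.19

Spearman-Brown: r = 2(0.73) / (1 + 0.73) = 1.460 / 1.730 ≈ 0.844
The standard error of measurement is 8.000*√(1 − 0.844) ≈ 8.000*0.395 ≈ 3.160.
Margin = 1.96 * 3.160 ≈ 6.194
Upper limit = 50 + 6.194 ≈ 56.194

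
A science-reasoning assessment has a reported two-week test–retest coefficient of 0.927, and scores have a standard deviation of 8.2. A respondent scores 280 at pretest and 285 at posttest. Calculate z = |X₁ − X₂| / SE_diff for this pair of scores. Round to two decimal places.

1.60

SEM = 8.2000*√(1 − 0.9270) ≈ 2.2155
SE_diff = √2 * SEM ≈ 3.1332
z = |280 − 285| / 3.1332 = 5 / 3.1332 ≈ 1.5958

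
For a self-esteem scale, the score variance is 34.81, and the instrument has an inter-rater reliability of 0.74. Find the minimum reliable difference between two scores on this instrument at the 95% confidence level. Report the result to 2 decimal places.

8.34

SD = √34.81 ≈ 5.9000
SEM = 5.9000*√(1 − 0.7400) ≈ 3.0084
SE_diff = √2 * SEM ≈ 4.2546
Minimum reliable difference = 1.96 * SE_diff ≈ 1.96 * 4.2546 ≈ 8.3389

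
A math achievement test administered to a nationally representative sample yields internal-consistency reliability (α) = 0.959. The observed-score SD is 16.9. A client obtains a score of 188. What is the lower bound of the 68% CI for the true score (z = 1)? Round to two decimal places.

The standard error of measurement is 16.900×√(1 − 0.959) ≈ 16.900×0.202 ≈ 3.422.
Half-width = 1×3.422 ≈ 3.422
Lower bound: 188 − 3.422 = 184.578

184.58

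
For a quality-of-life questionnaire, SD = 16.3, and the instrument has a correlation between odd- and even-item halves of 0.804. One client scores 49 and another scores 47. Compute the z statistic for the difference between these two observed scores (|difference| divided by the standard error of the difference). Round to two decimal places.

0.26

Full-length reliability (Spearman-Brown) = 2(0.804)/(1+0.804) ≈ 0.89135
The standard error of measurement is 16.30000*√(1 − 0.89135) ≈ 16.30000*0.32962 ≈ 5.37276.
Standard error of the difference = 5.37276·√2 ≈ 7.59823
z = |49 − 47| / 7.59823 = 2 / 7.59823 ≈ 0.26322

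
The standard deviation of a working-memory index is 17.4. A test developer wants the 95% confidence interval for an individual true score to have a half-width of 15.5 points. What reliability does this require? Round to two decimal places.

0.79

Required SEM = 15.5 / 1.96 ≃ 7.9082
r = 1 − (7.9082/17.4)² ≃ 1 − 0.2066 ≃ 0.7934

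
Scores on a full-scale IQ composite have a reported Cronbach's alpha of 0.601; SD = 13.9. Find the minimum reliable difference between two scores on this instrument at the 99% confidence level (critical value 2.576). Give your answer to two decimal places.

SEM = 13.90000 * √(1 − 0.60100) = 13.90000 * √0.39900 ≈ 13.90000 * 0.63166 ≈ 8.78014
SE_diff = √2 * SEM ≈ 12.41699
Minimum reliable difference = 2.576 * SE_diff ≈ 2.576 * 12.41699 ≈ 31.98616

31.99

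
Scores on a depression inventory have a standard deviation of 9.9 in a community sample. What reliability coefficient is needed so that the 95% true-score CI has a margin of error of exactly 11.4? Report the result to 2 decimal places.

0.65

SEM needed = half-width / z = 11.4/1.96 ≈ 5.8163
r = 1 − (5.8163/9.9)² ≈ 1 − 0.3452 ≈ 0.6548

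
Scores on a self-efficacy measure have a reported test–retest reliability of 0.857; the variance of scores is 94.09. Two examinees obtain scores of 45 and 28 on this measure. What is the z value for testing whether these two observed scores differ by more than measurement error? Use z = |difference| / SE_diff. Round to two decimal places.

SD = √94.09 ≈ 9.700
SEM = 9.700 × √(1 − 0.857) = 9.700 × √0.143 ≈ 9.700 × 0.378 ≈ 3.668
Standard error of the difference = 3.668·√2 ≈ 5.187
z = 17 / 5.187 ≈ 3.277

3.28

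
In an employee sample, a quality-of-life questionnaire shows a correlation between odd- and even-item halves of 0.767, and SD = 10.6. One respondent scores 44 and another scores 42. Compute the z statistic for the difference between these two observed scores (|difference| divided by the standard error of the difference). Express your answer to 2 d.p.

0.37

Full-length reliability (Spearman-Brown) = 2(0.767)/(1+0.767) ≈ 0.8681
SEM = 10.6000 * √(1 − 0.8681) = 10.6000 * √0.1319 ≈ 10.6000 * 0.3631 ≈ 3.8492
SE_diff = SEM * √2 ≈ 3.8492 * 1.4142 ≈ 5.4435
z = |44 − 42| / 5.4435 = 2 / 5.4435 ≈ 0.3674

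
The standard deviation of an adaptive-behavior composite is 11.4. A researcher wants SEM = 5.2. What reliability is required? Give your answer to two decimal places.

0.79

Required reliability = 1 − (SEM/SD)² = 1 − 0.2081 ≈ 0.7919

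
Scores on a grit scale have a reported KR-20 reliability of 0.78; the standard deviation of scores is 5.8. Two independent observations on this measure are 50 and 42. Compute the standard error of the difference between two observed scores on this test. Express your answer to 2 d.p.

3.85

SEM = 5.8000 * √(1 − 0.7800) = 5.8000 * √0.2200 ≈ 5.8000 * 0.4690 ≈ 2.7204
SE_diff = √2 * SEM ≈ 3.8473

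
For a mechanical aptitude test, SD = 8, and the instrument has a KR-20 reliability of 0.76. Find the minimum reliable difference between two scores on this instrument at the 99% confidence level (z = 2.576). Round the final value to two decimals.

14.28

SEM = 8.00000 * √(1 − 0.76000) = 8.00000 * √0.24000 ≈ 8.00000 * 0.48990 ≈ 3.91918
Standard error of the difference = 3.91918·√2 ≈ 5.54256
Smallest detectable difference = 2.576*5.54256 ≈ 14.27764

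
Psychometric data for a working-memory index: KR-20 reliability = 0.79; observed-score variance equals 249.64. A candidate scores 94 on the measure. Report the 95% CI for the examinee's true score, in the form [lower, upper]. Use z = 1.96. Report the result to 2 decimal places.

SD = √249.64 = 15.8000
SEM = 15.8000*√(1 − 0.7900) ≈ 7.2405
Margin = 1.96 * 7.2405 ≈ 14.1913
CI = 94 ± 14.1913 → [79.8087, 108.1913]

[79.81, 108.19]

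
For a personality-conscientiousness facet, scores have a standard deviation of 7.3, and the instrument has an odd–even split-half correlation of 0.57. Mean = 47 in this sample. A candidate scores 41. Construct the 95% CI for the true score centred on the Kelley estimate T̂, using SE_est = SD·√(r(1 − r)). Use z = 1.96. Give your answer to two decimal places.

[36.26, 49.02]

Spearman-Brown: r = 2(0.57) / (1 + 0.57) = 1.1400 / 1.5700 ≃ 0.7261
Estimated true score = 0.7261×41 + (1 − 0.7261)×47 ≃ 42.6433
SE_est = SD × √(r(1 − r)) = 7.3000 × √0.1989 ≃ 7.3000 × 0.4460 ≃ 3.2554
CI = 42.6433 ± 1.96 × 3.2554 → [36.2626, 49.0240]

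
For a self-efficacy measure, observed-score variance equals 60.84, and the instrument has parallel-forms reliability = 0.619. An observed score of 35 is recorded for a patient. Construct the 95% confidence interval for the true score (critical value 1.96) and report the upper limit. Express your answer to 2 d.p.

44.44

SD = √60.84 ≈ 7.80000
SEM = 7.80000 × √(1 − 0.61900) = 7.80000 × √0.38100 ≈ 7.80000 × 0.61725 ≈ 4.81457
Margin = 1.96 × 4.81457 ≈ 9.43655
Upper bound: 35 + 9.43655 = 44.43655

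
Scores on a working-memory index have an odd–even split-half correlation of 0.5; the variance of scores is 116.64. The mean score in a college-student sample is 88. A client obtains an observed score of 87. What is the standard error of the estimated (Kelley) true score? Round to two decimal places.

SD = √116.64 = 10.800
r_full = 2·0.5 / (1 + 0.5) ≈ 0.667
SE_est = 10.800×√(0.667×0.333) ≈ 5.091

5.09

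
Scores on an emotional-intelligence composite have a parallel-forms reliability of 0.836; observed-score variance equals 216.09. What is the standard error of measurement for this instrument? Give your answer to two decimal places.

5.95

SD = √216.09 = 14.7000
SEM = 14.7000 * √(1 − 0.8360) = 14.7000 * √0.1640 ≈ 14.7000 * 0.4050 ≈ 5.9530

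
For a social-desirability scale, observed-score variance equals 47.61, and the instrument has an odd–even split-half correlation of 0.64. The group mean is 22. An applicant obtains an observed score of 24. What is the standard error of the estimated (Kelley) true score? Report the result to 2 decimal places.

2.86

SD = √47.61 ≈ 6.90000
r_full = 2·0.64 / (1 + 0.64) ≈ 0.78049
SE_est = 6.90000×√(0.78049×0.21951) ≈ 2.85602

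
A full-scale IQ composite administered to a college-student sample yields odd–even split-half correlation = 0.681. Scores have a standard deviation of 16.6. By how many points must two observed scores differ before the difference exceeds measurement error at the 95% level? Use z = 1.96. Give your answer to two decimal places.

Spearman-Brown: r = 2(0.681) / (1 + 0.681) = 1.3620 / 1.6810 ≃ 0.8102
SEM = 16.6000 * √(1 − 0.8102) = 16.6000 * √0.1898 ≃ 16.6000 * 0.4356 ≃ 7.2314
SE_diff = √2 * SEM ≃ 10.2267
Smallest detectable difference = 1.96*10.2267 ≃ 20.0443

20.04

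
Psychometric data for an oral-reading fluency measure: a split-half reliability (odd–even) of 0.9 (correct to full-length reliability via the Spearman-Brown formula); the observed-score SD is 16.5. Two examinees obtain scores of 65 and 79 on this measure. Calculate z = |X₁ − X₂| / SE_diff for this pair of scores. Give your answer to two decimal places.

Full-length reliability (Spearman-Brown) = 2(0.9)/(1+0.9) ≈ 0.9474
The standard error of measurement is 16.5000×√(1 − 0.9474) ≈ 16.5000×0.2294 ≈ 3.7854.
Standard error of the difference = 3.7854·√2 ≈ 5.3533
z = |65 − 79| / 5.3533 = 14 / 5.3533 ≈ 2.6152

2.62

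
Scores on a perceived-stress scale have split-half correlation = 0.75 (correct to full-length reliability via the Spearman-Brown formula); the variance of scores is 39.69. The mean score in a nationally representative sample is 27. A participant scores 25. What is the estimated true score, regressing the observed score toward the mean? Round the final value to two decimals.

Full-length reliability (Spearman-Brown) = 2(0.75)/(1+0.75) ≈ 0.857
Estimated true score = 0.857*25 + (1 − 0.857)*27 ≈ 25.286

25.29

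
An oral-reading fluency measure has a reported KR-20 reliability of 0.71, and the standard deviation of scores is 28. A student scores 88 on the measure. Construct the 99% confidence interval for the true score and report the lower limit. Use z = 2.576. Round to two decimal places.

49.16

SEM = 28.00000 * √(1 − 0.71000) = 28.00000 * √0.29000 ≈ 28.00000 * 0.53852 ≈ 15.07846
2.576 * SEM ≈ 38.84212
Lower limit = 88 − 38.84212 ≈ 49.15788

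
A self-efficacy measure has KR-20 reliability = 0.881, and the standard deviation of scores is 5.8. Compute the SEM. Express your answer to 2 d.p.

SEM = 5.80000 · √(1 − 0.88100) = 5.80000 · √0.11900 ≈ 5.80000 · 0.34496 ≈ 2.00079

2.00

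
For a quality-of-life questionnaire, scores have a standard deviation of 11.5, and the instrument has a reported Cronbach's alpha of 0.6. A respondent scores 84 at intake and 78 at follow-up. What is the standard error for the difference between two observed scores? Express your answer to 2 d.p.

10.29

The standard error of measurement is 11.5000×√(1 − 0.6000) ≈ 11.5000×0.6325 ≈ 7.2732.
SE_diff = √2 × SEM ≈ 10.2859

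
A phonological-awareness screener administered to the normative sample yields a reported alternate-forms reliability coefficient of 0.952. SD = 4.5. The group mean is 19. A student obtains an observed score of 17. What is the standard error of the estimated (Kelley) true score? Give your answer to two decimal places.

0.96

SE_est = SD · √(r(1 − r)) = 4.50000 · √0.04570 ≈ 4.50000 · 0.21377 ≈ 0.96195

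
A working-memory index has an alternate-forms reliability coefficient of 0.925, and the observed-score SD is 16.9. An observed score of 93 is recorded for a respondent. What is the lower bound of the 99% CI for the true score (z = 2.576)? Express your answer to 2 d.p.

81.08

SEM = 16.90000×√(1 − 0.92500) ≈ 4.62826
Half-width = 2.576×4.62826 ≈ 11.92239
Lower limit = 93 − 11.92239 ≈ 81.07761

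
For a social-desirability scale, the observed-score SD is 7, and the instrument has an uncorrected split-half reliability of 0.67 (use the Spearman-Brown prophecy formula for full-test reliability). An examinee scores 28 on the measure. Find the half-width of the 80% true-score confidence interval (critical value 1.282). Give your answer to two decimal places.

3.99

r_full = 2·0.67 / (1 + 0.67) ≈ 0.80240
SEM = 7.00000 · √(1 − 0.80240) = 7.00000 · √0.19760 ≈ 7.00000 · 0.44453 ≈ 3.11169
Margin = 1.282 · 3.11169 ≈ 3.98919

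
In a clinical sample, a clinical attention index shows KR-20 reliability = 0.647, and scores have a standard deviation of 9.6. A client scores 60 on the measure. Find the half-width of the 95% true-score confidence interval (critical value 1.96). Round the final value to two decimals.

SEM = 9.60000*√(1 − 0.64700) ≈ 5.70373
Half-width = 1.96*5.70373 ≈ 11.17930

11.18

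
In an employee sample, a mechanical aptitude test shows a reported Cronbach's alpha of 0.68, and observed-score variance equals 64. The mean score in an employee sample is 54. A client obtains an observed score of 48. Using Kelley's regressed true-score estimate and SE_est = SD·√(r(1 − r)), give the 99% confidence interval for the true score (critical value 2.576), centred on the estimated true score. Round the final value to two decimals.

[40.31, 59.53]

σ = 64^(1/2) = 8.0000
T̂ = 0.6800(48) + 0.3200(54) ≈ 49.9200
SE_est = SD * √(r(1 − r)) = 8.0000 * √0.2176 ≈ 8.0000 * 0.4665 ≈ 3.7318
CI = 49.9200 ± 2.576 * 3.7318 → [40.3069, 59.5331]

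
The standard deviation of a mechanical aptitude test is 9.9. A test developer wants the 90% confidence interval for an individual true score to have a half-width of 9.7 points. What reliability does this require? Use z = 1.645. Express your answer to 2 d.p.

Required SEM = 9.7 / 1.645 ≈ 5.8967
Required reliability = 1 − (SEM/SD)² = 1 − 0.3548 ≈ 0.6452

0.65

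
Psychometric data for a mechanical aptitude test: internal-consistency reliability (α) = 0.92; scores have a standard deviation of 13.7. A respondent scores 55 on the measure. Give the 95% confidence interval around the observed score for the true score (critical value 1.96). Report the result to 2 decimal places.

SEM = 13.70000 · √(1 − 0.92000) = 13.70000 · √0.08000 ≃ 13.70000 · 0.28284 ≃ 3.87495
1.96 · SEM ≃ 7.59489
Interval: (47.40511, 62.59489)

[47.41, 62.59]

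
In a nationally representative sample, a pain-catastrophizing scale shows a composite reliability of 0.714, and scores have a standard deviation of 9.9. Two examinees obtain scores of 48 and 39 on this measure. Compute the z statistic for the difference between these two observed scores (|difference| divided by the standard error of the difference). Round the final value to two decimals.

1.20

SEM = 9.900 × √(1 − 0.714) = 9.900 × √0.286 ≈ 9.900 × 0.535 ≈ 5.294
SE_diff = √2 × SEM ≈ 7.487
z = 9 / 7.487 ≈ 1.202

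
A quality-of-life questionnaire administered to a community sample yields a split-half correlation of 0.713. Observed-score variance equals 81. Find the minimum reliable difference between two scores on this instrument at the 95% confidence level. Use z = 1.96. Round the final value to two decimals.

SD = √81 = 9.0000
Spearman-Brown: r = 2(0.713) / (1 + 0.713) = 1.4260 / 1.7130 ≈ 0.8325
The standard error of measurement is 9.0000·√(1 − 0.8325) ≈ 9.0000·0.4093 ≈ 3.6839.
SE_diff = √2 · SEM ≈ 5.2098
Smallest detectable difference = 1.96·5.2098 ≈ 10.2112

10.21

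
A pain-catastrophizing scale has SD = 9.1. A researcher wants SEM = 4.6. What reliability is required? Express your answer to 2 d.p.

Required reliability = 1 − (SEM/SD)² = 1 − 0.25552 ≈ 0.74448

0.74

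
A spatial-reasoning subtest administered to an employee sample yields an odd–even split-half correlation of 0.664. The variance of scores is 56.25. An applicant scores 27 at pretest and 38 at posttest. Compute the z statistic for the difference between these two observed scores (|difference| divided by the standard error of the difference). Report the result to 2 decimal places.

SD = √56.25 ≃ 7.5000
r_full = 2·0.664 / (1 + 0.664) ≃ 0.7981
SEM = 7.5000·√(1 − 0.7981) ≃ 3.3702
SE_diff = SEM · √2 ≃ 3.3702 · 1.4142 ≃ 4.7662
z = |27 − 38| / 4.7662 = 11 / 4.7662 ≃ 2.3079

2.31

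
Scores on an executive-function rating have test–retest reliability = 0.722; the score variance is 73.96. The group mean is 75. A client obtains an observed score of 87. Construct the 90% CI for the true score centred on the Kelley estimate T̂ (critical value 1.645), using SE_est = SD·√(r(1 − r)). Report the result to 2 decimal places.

SD = √73.96 ≃ 8.6000
T̂ = r·X + (1 − r)·M = 0.7220×87 + 0.2780×75 = 62.8140 + 20.8500 ≃ 83.6640
SE_est = 8.6000·√[r(1 − r)] ≃ 3.8529
90% CI: 83.6640 ± 6.3380 ≃ (77.3260, 90.0020)

[77.33, 90.00]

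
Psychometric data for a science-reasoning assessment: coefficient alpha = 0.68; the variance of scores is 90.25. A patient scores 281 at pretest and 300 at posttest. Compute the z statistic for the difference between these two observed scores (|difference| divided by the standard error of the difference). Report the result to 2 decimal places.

SD = √90.25 = 9.50000
The standard error of measurement is 9.50000*√(1 − 0.68000) ≈ 9.50000*0.56569 ≈ 5.37401.
SE_diff = √2 * SEM ≈ 7.60000
z = |281 − 300| / 7.60000 = 19 / 7.60000 ≈ 2.50000

2.50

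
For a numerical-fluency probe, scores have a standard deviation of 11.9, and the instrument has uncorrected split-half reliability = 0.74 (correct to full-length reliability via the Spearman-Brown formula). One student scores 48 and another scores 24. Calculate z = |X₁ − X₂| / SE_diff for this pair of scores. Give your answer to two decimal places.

3.69

Full-length reliability (Spearman-Brown) = 2(0.74)/(1+0.74) ≃ 0.85057
SEM = 11.90000×√(1 − 0.85057) ≃ 4.60001
SE_diff = √2 × SEM ≃ 6.50540
z = |48 − 24| / 6.50540 = 24 / 6.50540 ≃ 3.68924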